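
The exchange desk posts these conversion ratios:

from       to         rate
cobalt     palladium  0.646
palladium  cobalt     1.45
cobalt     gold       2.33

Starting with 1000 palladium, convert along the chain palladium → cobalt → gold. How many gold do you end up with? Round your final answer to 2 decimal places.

1000 palladium × 1.45 = 1450 cobalt
1450 cobalt × 2.33 = 3378.5 gold

3378.50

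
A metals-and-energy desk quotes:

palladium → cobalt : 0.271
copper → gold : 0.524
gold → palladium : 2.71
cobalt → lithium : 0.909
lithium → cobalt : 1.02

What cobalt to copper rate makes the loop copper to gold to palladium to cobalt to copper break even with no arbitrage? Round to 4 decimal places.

Known legs of the cycle: 0.524 × 2.71 × 0.271 = 0.38483084
For no arbitrage the full-cycle product must be 1, so the missing rate is 1 / 0.38483084 ≈ 2.598544.

2.5985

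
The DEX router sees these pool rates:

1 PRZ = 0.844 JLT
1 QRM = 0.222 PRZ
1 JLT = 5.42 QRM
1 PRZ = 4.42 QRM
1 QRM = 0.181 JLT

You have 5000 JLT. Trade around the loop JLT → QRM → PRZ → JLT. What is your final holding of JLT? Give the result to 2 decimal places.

5000 JLT × 5.42 = 27100 QRM
27100 QRM × 0.222 = 6016.2 PRZ
6016.2 PRZ × 0.844 = 5077.6728 JLT

5077.67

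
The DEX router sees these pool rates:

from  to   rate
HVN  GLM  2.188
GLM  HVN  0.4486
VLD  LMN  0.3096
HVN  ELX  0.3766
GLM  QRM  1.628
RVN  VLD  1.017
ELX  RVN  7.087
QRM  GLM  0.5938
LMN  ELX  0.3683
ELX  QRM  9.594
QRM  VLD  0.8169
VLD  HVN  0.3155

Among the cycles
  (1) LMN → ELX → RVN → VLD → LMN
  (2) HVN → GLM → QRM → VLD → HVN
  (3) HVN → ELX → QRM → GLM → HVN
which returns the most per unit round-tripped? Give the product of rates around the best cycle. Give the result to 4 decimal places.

0.9625

(1) 0.3683 × 7.087 × 1.017 × 0.3096 = 0.82184
(2) 2.188 × 1.628 × 0.8169 × 0.3155 = 0.91806
(3) 0.3766 × 9.594 × 0.5938 × 0.4486 = 0.96245
Highest is cycle (3) at 0.9625 (≤1, no arbitrage).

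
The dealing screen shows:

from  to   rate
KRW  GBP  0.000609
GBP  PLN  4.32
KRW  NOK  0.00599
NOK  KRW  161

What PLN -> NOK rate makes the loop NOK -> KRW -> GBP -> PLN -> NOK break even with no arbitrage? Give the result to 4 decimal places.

Known legs of the cycle: 161 × 0.000609 × 4.32 = 0.42357168
For no arbitrage the full-cycle product must be 1, so the missing rate is 1 / 0.42357168 ≈ 2.360875.

2.3609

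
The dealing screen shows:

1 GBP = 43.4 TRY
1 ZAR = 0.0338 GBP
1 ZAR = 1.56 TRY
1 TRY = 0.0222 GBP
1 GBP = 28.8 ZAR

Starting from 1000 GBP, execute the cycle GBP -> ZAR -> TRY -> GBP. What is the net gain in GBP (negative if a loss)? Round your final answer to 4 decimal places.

1000 GBP × 28.8 = 28800 ZAR
28800 ZAR × 1.56 = 44928 TRY
44928 TRY × 0.0222 = 997.4016 GBP
Net change: 997.4016 − 1000 = -2.5984 GBP

-2.5984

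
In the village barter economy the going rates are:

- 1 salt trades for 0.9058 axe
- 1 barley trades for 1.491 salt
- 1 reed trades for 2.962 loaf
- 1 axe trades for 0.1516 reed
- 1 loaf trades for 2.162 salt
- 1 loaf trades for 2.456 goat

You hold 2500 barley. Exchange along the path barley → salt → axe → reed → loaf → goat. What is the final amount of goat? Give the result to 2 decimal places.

3723.60

2500 barley × 1.491 = 3727.5 salt
3727.5 salt × 0.9058 = 3376.3695 axe
3376.3695 axe × 0.1516 = 511.8576162 reed
511.8576162 reed × 2.962 = 1516.1222591844 loaf
1516.1222591844 loaf × 2.456 = 3723.5962685568864 goat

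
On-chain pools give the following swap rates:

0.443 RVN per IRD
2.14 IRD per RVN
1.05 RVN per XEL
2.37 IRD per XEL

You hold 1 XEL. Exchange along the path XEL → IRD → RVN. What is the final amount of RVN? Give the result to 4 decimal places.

1 XEL × 2.37 = 2.37 IRD
2.37 IRD × 0.443 = 1.04991 RVN

1.0499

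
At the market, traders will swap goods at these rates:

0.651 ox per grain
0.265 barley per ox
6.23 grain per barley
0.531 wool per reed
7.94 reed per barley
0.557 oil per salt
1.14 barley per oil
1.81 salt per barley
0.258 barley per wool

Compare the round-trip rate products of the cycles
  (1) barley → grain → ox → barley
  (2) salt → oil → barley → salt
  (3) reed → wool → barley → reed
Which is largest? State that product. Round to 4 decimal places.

(1) 6.23 × 0.651 × 0.265 = 1.07477
(2) 0.557 × 1.14 × 1.81 = 1.14931
(3) 0.531 × 0.258 × 7.94 = 1.08776
Highest is cycle (2) at 1.1493 (>1, arbitrage).

1.1493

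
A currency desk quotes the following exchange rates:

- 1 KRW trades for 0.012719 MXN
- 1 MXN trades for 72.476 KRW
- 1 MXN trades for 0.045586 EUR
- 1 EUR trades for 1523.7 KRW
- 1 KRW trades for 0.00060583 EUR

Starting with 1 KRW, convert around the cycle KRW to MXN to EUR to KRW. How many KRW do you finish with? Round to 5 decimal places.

0.88345

1 KRW × 0.012719 = 0.012719 MXN
0.012719 MXN × 0.045586 = 0.000579808334 EUR
0.000579808334 EUR × 1523.7 = 0.8834539585158 KRW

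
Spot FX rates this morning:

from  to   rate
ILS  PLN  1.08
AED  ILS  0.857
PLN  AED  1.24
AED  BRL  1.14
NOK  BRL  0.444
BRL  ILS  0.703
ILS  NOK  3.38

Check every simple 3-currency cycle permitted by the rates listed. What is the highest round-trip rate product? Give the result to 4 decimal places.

PLN→AED→ILS→PLN: 1.24 × 0.857 × 1.08 = 1.14769
ILS→NOK→BRL→ILS: 3.38 × 0.444 × 0.703 = 1.05501
Maximum is PLN→AED→ILS→PLN at 1.1477; arbitrage exists.

1.1477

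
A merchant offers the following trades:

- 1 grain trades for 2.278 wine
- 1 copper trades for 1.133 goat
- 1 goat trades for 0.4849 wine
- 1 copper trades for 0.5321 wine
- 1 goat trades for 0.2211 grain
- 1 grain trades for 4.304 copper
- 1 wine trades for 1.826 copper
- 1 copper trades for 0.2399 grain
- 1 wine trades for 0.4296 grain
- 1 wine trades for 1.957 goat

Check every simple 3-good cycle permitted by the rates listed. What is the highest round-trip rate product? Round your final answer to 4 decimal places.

1.0782

copper→goat→grain→copper: 1.133 × 0.2211 × 4.304 = 1.07818
copper→goat→wine→copper: 1.133 × 0.4849 × 1.826 = 1.00319
copper→grain→wine→copper: 0.2399 × 2.278 × 1.826 = 0.99789
wine→goat→grain→wine: 1.957 × 0.2211 × 2.278 = 0.98567
copper→wine→grain→copper: 0.5321 × 0.4296 × 4.304 = 0.98385
Maximum is copper→goat→grain→copper at 1.0782; arbitrage exists.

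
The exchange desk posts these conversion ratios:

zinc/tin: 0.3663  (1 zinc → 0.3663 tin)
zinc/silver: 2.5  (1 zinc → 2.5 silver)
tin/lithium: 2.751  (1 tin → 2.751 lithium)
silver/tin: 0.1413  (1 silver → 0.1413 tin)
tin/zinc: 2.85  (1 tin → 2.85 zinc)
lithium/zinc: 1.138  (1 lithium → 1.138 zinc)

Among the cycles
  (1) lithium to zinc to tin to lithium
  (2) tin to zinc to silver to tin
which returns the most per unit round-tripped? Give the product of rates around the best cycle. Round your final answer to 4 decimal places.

(1) 1.138 × 0.3663 × 2.751 = 1.14675
(2) 2.85 × 2.5 × 0.1413 = 1.00676
Highest is cycle (1) at 1.1468 (>1, arbitrage).

1.1468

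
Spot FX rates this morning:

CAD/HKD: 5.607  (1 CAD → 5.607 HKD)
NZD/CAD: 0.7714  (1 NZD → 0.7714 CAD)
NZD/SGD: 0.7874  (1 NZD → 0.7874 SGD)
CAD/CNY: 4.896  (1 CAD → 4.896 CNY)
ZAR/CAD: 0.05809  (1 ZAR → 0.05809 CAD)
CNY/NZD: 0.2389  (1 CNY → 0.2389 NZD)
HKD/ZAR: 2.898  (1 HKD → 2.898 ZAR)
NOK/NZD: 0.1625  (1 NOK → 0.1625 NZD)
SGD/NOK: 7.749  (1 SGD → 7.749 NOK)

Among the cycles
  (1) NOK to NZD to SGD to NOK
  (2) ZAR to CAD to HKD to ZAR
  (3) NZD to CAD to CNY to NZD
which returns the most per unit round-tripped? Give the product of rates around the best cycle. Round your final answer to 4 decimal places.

0.9915

(1) 0.1625 × 0.7874 × 7.749 = 0.99150
(2) 0.05809 × 5.607 × 2.898 = 0.94391
(3) 0.7714 × 4.896 × 0.2389 = 0.90227
Highest is cycle (1) at 0.9915 (≤1, no arbitrage).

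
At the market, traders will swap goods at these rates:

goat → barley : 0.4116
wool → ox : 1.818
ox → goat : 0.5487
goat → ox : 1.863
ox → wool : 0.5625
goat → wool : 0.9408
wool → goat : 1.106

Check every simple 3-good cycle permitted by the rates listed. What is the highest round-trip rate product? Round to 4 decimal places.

1.1590

wool→goat→ox→wool: 1.106 × 1.863 × 0.5625 = 1.15902
wool→ox→goat→wool: 1.818 × 0.5487 × 0.9408 = 0.93848
Maximum is wool→goat→ox→wool at 1.1590; arbitrage exists.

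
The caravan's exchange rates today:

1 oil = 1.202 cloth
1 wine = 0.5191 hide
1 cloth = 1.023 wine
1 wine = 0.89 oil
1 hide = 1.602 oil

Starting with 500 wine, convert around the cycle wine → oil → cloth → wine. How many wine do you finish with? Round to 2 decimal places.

547.19

500 wine × 0.89 = 445 oil
445 oil × 1.202 = 534.89 cloth
534.89 cloth × 1.023 = 547.19247 wine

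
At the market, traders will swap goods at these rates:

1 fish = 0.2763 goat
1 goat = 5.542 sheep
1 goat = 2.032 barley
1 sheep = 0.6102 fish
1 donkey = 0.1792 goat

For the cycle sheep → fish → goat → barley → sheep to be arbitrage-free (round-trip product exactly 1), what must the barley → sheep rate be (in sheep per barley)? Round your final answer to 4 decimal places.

2.9189

Known legs of the cycle: 0.6102 × 0.2763 × 2.032 = 0.34259166432
For no arbitrage the full-cycle product must be 1, so the missing rate is 1 / 0.34259166432 ≈ 2.918927.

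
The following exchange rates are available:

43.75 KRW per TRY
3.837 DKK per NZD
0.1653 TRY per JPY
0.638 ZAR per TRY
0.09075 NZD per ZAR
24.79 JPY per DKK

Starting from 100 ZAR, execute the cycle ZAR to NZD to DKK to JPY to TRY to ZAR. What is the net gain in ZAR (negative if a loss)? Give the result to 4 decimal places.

-8.9650

100 ZAR × 0.09075 = 9.075 NZD
9.075 NZD × 3.837 = 34.820775 DKK
34.820775 DKK × 24.79 = 863.20701225 JPY
863.20701225 JPY × 0.1653 = 142.688119124925 TRY
142.688119124925 TRY × 0.638 = 91.03502000170215 ZAR
Net change: 91.03502000170215 − 100 = -8.96497999829785 ZAR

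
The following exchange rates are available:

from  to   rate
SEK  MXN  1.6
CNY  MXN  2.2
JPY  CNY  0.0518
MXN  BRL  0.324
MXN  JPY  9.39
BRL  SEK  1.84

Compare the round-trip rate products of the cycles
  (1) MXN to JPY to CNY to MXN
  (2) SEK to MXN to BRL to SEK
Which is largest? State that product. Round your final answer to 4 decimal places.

1.0701

(1) 9.39 × 0.0518 × 2.2 = 1.07008
(2) 1.6 × 0.324 × 1.84 = 0.95386
Highest is cycle (1) at 1.0701 (>1, arbitrage).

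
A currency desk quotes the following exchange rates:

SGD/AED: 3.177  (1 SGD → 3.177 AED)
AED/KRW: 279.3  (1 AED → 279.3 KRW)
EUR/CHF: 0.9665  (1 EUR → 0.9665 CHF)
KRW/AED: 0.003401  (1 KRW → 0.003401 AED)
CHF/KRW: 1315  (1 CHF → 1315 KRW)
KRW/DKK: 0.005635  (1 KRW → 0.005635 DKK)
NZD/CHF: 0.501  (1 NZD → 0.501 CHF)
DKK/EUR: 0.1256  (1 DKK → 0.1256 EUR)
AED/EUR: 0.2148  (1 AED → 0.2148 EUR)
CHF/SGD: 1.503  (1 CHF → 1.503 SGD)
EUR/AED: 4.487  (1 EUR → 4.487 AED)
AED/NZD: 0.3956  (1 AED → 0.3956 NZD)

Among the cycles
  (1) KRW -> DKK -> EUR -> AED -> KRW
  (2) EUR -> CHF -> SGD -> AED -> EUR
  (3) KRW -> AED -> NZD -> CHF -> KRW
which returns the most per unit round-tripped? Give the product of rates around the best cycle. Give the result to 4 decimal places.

0.9913

(1) 0.005635 × 0.1256 × 4.487 × 279.3 = 0.88697
(2) 0.9665 × 1.503 × 3.177 × 0.2148 = 0.99132
(3) 0.003401 × 0.3956 × 0.501 × 1315 = 0.88639
Highest is cycle (2) at 0.9913 (≤1, no arbitrage).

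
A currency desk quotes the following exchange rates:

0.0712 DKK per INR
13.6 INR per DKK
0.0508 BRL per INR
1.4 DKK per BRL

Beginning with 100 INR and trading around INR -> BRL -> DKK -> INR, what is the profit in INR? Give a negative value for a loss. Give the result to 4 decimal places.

-3.2768

100 INR × 0.0508 = 5.08 BRL
5.08 BRL × 1.4 = 7.112 DKK
7.112 DKK × 13.6 = 96.7232 INR
Net change: 96.7232 − 100 = -3.2768 INR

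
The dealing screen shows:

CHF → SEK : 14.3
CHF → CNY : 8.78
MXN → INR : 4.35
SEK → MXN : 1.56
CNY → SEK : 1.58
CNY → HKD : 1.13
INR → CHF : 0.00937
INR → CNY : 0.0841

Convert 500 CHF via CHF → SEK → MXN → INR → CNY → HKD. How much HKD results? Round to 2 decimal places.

500 CHF × 14.3 = 7150 SEK
7150 SEK × 1.56 = 11154 MXN
11154 MXN × 4.35 = 48519.9 INR
48519.9 INR × 0.0841 = 4080.52359 CNY
4080.52359 CNY × 1.13 = 4610.9916567 HKD

4610.99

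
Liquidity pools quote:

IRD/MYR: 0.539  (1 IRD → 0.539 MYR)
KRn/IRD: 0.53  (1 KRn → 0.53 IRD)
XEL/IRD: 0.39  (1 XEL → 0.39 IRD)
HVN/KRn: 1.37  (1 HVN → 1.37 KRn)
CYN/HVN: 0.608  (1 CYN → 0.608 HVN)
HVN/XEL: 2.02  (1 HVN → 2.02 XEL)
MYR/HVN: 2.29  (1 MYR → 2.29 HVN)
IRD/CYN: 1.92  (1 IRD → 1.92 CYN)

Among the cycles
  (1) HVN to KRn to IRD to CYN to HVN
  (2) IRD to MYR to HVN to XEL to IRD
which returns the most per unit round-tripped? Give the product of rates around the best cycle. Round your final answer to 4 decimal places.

(1) 1.37 × 0.53 × 1.92 × 0.608 = 0.84762
(2) 0.539 × 2.29 × 2.02 × 0.39 = 0.97239
Highest is cycle (2) at 0.9724 (≤1, no arbitrage).

0.9724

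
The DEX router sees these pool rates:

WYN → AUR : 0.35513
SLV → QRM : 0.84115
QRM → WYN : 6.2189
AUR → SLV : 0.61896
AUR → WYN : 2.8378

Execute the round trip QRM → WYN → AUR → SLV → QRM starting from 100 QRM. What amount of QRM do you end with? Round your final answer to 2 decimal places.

100 QRM × 6.2189 = 621.89 WYN
621.89 WYN × 0.35513 = 220.8517957 AUR
220.8517957 AUR × 0.61896 = 136.698427466472 SLV
136.698427466472 SLV × 0.84115 = 114.9838822634229228 QRM

114.98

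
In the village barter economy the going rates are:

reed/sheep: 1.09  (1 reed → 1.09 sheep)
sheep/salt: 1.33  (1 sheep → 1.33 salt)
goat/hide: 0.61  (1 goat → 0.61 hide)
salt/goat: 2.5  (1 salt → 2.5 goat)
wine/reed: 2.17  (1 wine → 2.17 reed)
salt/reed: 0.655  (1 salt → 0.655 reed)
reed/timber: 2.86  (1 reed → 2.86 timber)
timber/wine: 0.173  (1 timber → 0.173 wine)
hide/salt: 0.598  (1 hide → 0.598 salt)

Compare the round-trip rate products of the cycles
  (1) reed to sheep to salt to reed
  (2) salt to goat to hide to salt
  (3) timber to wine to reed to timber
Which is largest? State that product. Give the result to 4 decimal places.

(1) 1.09 × 1.33 × 0.655 = 0.94955
(2) 2.5 × 0.61 × 0.598 = 0.91195
(3) 0.173 × 2.17 × 2.86 = 1.07367
Highest is cycle (3) at 1.0737 (>1, arbitrage).

1.0737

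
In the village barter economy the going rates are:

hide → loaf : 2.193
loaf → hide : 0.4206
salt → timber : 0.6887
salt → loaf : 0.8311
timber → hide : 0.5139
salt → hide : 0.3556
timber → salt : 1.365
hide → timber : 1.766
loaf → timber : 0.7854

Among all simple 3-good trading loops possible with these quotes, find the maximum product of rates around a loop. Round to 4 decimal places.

0.8910

salt→loaf→timber→salt: 0.8311 × 0.7854 × 1.365 = 0.89100
timber→hide→loaf→timber: 0.5139 × 2.193 × 0.7854 = 0.88513
salt→hide→timber→salt: 0.3556 × 1.766 × 1.365 = 0.85721
Maximum is salt→loaf→timber→salt at 0.8910; no arbitrage — every cycle loses value.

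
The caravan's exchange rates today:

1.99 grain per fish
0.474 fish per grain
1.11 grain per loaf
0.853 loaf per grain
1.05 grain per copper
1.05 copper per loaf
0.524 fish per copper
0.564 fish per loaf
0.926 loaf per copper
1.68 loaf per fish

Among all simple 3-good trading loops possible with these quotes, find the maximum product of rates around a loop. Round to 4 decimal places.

fish→grain→loaf→fish: 1.99 × 0.853 × 0.564 = 0.95737
copper→grain→loaf→copper: 1.05 × 0.853 × 1.05 = 0.94043
fish→loaf→copper→fish: 1.68 × 1.05 × 0.524 = 0.92434
fish→loaf→grain→fish: 1.68 × 1.11 × 0.474 = 0.88392
Maximum is fish→grain→loaf→fish at 0.9574; no arbitrage — every cycle loses value.

0.9574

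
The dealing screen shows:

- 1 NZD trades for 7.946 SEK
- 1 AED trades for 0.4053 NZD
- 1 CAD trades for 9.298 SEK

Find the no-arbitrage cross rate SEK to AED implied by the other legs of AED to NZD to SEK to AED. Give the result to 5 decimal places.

0.31051

Known legs of the cycle: 0.4053 × 7.946 = 3.2205138
For no arbitrage the full-cycle product must be 1, so the missing rate is 1 / 3.2205138 ≈ 0.3105095.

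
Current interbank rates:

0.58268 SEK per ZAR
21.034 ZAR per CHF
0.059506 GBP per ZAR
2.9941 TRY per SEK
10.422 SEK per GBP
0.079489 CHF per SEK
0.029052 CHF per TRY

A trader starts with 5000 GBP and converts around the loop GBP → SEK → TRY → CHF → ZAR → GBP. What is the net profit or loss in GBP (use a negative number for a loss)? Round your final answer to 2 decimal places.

5000 GBP × 10.422 = 52110 SEK
52110 SEK × 2.9941 = 156022.551 TRY
156022.551 TRY × 0.029052 = 4532.767151652 CHF
4532.767151652 CHF × 21.034 = 95342.224267848168 ZAR
95342.224267848168 ZAR × 0.059506 = 5673.434397282573085008 GBP
Net change: 5673.434397282573085008 − 5000 = 673.434397282573085008 GBP

673.43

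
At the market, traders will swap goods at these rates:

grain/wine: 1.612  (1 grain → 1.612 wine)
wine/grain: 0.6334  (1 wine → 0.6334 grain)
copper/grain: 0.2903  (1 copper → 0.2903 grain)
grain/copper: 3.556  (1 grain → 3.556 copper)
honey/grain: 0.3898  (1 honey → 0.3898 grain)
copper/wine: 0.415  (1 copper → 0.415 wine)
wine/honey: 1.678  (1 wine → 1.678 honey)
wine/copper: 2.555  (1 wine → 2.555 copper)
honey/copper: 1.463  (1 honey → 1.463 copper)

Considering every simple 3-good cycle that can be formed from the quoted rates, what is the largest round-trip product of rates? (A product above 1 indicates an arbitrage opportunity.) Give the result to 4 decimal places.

1.1956

copper→grain→wine→copper: 0.2903 × 1.612 × 2.555 = 1.19565
grain→wine→honey→grain: 1.612 × 1.678 × 0.3898 = 1.05438
copper→wine→honey→copper: 0.415 × 1.678 × 1.463 = 1.01879
copper→wine→grain→copper: 0.415 × 0.6334 × 3.556 = 0.93473
Maximum is copper→grain→wine→copper at 1.1956; arbitrage exists.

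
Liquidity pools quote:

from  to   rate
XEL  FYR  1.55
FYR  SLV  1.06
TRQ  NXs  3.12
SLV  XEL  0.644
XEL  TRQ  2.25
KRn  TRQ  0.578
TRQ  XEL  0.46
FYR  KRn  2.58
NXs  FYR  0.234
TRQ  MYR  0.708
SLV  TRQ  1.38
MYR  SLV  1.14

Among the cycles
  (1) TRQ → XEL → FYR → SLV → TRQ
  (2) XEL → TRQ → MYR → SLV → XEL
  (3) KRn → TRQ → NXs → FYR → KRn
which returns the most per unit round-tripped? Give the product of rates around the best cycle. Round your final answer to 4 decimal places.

(1) 0.46 × 1.55 × 1.06 × 1.38 = 1.04298
(2) 2.25 × 0.708 × 1.14 × 0.644 = 1.16952
(3) 0.578 × 3.12 × 0.234 × 2.58 = 1.08872
Highest is cycle (2) at 1.1695 (>1, arbitrage).

1.1695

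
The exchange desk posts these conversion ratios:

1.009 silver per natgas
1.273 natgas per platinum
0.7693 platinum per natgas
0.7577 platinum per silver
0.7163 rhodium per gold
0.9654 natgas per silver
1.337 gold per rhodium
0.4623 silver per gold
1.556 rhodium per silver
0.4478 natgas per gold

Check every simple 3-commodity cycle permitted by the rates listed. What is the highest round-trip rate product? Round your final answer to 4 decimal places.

platinum→natgas→silver→platinum: 1.273 × 1.009 × 0.7577 = 0.97323
rhodium→gold→silver→rhodium: 1.337 × 0.4623 × 1.556 = 0.96176
Maximum is platinum→natgas→silver→platinum at 0.9732; no arbitrage — every cycle loses value.

0.9732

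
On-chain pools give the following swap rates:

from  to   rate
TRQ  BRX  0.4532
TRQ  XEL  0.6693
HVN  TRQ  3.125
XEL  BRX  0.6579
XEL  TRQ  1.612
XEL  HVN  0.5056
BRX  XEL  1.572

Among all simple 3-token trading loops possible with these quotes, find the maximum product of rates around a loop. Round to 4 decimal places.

1.1484

TRQ→BRX→XEL→TRQ: 0.4532 × 1.572 × 1.612 = 1.14844
TRQ→XEL→HVN→TRQ: 0.6693 × 0.5056 × 3.125 = 1.05749
Maximum is TRQ→BRX→XEL→TRQ at 1.1484; arbitrage exists.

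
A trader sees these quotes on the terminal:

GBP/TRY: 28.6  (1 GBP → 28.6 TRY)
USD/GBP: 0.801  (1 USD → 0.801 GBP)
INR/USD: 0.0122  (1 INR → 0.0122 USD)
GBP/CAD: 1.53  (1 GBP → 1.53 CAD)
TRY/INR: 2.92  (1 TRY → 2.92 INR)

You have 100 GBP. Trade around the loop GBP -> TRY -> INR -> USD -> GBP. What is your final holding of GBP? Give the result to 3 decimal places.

100 GBP × 28.6 = 2860 TRY
2860 TRY × 2.92 = 8351.2 INR
8351.2 INR × 0.0122 = 101.88464 USD
101.88464 USD × 0.801 = 81.60959664 GBP

81.610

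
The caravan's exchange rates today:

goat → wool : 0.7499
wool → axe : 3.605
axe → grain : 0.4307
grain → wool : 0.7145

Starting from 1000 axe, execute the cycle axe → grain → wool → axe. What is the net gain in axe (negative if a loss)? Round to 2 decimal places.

1000 axe × 0.4307 = 430.7 grain
430.7 grain × 0.7145 = 307.73515 wool
307.73515 wool × 3.605 = 1109.38521575 axe
Net change: 1109.38521575 − 1000 = 109.38521575 axe

109.39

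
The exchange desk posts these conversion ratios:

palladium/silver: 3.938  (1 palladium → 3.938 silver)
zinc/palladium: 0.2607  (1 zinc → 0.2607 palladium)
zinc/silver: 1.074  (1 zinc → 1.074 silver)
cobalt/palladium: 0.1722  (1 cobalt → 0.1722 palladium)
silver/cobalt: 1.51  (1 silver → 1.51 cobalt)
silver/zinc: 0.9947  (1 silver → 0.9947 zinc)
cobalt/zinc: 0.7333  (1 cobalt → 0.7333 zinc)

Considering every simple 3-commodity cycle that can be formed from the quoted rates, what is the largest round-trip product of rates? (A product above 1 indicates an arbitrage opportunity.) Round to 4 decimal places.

silver→cobalt→zinc→silver: 1.51 × 0.7333 × 1.074 = 1.18922
silver→cobalt→palladium→silver: 1.51 × 0.1722 × 3.938 = 1.02397
silver→zinc→palladium→silver: 0.9947 × 0.2607 × 3.938 = 1.02120
Maximum is silver→cobalt→zinc→silver at 1.1892; arbitrage exists.

1.1892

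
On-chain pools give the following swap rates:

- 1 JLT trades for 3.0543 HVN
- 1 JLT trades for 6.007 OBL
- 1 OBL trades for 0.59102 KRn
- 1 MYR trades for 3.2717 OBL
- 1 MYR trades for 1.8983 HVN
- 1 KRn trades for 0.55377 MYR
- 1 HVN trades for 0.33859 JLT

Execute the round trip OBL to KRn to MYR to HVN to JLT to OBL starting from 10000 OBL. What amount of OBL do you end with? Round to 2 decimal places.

12636.54

10000 OBL × 0.59102 = 5910.2 KRn
5910.2 KRn × 0.55377 = 3272.891454 MYR
3272.891454 MYR × 1.8983 = 6212.9298471282 HVN
6212.9298471282 HVN × 0.33859 = 2103.635916939137238 JLT
2103.635916939137238 JLT × 6.007 = 12636.540953053397388666 OBL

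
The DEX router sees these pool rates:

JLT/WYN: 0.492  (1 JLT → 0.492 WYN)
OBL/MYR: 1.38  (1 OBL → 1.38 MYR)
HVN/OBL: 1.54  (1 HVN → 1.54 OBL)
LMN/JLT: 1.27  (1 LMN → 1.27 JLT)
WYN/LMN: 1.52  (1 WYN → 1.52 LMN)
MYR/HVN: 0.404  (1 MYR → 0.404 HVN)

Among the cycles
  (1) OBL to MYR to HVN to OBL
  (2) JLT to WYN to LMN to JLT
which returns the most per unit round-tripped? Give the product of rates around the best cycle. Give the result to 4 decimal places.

(1) 1.38 × 0.404 × 1.54 = 0.85858
(2) 0.492 × 1.52 × 1.27 = 0.94976
Highest is cycle (2) at 0.9498 (≤1, no arbitrage).

0.9498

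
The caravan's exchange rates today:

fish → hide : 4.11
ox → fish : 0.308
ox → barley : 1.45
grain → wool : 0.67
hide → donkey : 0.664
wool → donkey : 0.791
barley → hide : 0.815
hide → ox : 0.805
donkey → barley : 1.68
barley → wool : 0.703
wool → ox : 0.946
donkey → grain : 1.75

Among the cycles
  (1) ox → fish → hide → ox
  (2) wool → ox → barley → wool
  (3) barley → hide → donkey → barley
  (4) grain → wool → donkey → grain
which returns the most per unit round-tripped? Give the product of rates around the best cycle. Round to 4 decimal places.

1.0190

(1) 0.308 × 4.11 × 0.805 = 1.01903
(2) 0.946 × 1.45 × 0.703 = 0.96431
(3) 0.815 × 0.664 × 1.68 = 0.90915
(4) 0.67 × 0.791 × 1.75 = 0.92745
Highest is cycle (1) at 1.0190 (>1, arbitrage).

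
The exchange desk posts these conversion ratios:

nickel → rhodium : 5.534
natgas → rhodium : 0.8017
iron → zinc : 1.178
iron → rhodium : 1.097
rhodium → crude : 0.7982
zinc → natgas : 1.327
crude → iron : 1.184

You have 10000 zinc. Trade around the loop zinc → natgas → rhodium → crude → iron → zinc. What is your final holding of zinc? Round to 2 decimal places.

10000 zinc × 1.327 = 13270 natgas
13270 natgas × 0.8017 = 10638.559 rhodium
10638.559 rhodium × 0.7982 = 8491.6977938 crude
8491.6977938 crude × 1.184 = 10054.1701878592 iron
10054.1701878592 iron × 1.178 = 11843.8124812981376 zinc

11843.81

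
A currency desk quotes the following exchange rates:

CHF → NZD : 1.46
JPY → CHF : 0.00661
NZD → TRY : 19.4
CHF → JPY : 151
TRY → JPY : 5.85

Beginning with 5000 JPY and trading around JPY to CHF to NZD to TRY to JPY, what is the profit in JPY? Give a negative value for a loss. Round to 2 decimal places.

476.23

5000 JPY × 0.00661 = 33.05 CHF
33.05 CHF × 1.46 = 48.253 NZD
48.253 NZD × 19.4 = 936.1082 TRY
936.1082 TRY × 5.85 = 5476.23297 JPY
Net change: 5476.23297 − 5000 = 476.23297 JPY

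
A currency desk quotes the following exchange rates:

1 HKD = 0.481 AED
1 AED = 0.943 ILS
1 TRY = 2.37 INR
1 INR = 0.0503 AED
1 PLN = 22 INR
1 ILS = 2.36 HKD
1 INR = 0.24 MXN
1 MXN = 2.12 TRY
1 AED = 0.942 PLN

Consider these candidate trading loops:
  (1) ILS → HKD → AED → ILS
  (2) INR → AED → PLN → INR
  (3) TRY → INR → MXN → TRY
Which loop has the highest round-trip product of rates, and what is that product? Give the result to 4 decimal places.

(1) 2.36 × 0.481 × 0.943 = 1.07046
(2) 0.0503 × 0.942 × 22 = 1.04242
(3) 2.37 × 0.24 × 2.12 = 1.20586
Highest is cycle (3) at 1.2059 (>1, arbitrage).

1.2059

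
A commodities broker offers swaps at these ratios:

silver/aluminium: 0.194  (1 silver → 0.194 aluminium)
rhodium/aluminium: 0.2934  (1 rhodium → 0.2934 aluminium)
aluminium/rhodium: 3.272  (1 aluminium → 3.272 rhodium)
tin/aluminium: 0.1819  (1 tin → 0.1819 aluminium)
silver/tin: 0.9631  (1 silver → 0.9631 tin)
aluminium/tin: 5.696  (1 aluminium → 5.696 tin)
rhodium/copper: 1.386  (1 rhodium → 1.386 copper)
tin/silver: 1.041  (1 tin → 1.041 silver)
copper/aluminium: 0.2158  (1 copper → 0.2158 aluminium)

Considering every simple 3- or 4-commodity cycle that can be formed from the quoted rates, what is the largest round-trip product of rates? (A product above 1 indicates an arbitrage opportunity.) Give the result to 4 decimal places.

1.1503

aluminium→tin→silver→aluminium: 5.696 × 1.041 × 0.194 = 1.15033
rhodium→copper→aluminium→rhodium: 1.386 × 0.2158 × 3.272 = 0.97865
Maximum is aluminium→tin→silver→aluminium at 1.1503; arbitrage exists.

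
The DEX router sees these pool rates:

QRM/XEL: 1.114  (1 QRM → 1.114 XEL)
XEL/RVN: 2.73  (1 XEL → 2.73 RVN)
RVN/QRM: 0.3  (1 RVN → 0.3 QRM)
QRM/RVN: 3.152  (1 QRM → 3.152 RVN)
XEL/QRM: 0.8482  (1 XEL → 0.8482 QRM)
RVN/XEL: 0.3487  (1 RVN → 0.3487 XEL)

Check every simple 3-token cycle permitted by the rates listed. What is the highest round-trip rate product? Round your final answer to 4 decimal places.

QRM→RVN→XEL→QRM: 3.152 × 0.3487 × 0.8482 = 0.93226
QRM→XEL→RVN→QRM: 1.114 × 2.73 × 0.3 = 0.91237
Maximum is QRM→RVN→XEL→QRM at 0.9323; no arbitrage — every cycle loses value.

0.9323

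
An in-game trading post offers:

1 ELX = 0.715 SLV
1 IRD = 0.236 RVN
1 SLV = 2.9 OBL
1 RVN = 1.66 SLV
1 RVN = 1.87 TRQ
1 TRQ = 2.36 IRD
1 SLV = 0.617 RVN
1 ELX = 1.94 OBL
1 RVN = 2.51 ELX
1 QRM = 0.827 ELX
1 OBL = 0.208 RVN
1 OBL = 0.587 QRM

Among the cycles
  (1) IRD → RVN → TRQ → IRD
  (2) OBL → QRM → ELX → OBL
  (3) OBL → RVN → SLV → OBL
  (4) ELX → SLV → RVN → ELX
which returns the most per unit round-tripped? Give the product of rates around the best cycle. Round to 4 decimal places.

(1) 0.236 × 1.87 × 2.36 = 1.04152
(2) 0.587 × 0.827 × 1.94 = 0.94177
(3) 0.208 × 1.66 × 2.9 = 1.00131
(4) 0.715 × 0.617 × 2.51 = 1.10730
Highest is cycle (4) at 1.1073 (>1, arbitrage).

1.1073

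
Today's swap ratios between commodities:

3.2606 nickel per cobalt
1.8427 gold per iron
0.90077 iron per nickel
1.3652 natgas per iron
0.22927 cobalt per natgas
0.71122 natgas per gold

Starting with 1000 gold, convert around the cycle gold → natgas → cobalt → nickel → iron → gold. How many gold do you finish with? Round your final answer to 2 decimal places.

1000 gold × 0.71122 = 711.22 natgas
711.22 natgas × 0.22927 = 163.0614094 cobalt
163.0614094 cobalt × 3.2606 = 531.67803148964 nickel
531.67803148964 nickel × 0.90077 = 478.9196204249230228 iron
478.9196204249230228 iron × 1.8427 = 882.50518455700565411356 gold

882.51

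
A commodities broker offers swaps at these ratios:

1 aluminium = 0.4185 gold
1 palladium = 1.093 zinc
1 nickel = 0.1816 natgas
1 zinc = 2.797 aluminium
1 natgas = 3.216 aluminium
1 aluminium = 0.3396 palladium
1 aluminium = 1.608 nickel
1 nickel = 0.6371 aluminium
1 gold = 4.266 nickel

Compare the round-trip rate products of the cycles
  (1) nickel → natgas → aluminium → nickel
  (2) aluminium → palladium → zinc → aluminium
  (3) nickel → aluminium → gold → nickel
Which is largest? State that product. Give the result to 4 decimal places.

1.1374

(1) 0.1816 × 3.216 × 1.608 = 0.93911
(2) 0.3396 × 1.093 × 2.797 = 1.03820
(3) 0.6371 × 0.4185 × 4.266 = 1.13743
Highest is cycle (3) at 1.1374 (>1, arbitrage).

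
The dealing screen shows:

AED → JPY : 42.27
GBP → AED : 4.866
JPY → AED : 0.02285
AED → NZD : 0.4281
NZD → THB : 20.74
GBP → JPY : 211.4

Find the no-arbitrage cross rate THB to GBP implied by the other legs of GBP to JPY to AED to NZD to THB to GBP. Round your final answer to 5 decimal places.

Known legs of the cycle: 211.4 × 0.02285 × 0.4281 × 20.74 = 42.88892562906
For no arbitrage the full-cycle product must be 1, so the missing rate is 1 / 42.88892562906 ≈ 0.0233160.

0.02332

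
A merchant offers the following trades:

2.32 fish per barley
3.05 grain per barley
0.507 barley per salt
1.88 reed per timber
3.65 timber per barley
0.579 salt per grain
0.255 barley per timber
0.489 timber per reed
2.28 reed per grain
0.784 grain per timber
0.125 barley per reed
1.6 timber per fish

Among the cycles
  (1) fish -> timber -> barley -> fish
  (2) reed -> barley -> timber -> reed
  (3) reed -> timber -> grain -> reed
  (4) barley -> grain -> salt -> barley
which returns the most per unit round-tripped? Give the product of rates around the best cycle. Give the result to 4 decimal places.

0.9466

(1) 1.6 × 0.255 × 2.32 = 0.94656
(2) 0.125 × 3.65 × 1.88 = 0.85775
(3) 0.489 × 0.784 × 2.28 = 0.87410
(4) 3.05 × 0.579 × 0.507 = 0.89534
Highest is cycle (1) at 0.9466 (≤1, no arbitrage).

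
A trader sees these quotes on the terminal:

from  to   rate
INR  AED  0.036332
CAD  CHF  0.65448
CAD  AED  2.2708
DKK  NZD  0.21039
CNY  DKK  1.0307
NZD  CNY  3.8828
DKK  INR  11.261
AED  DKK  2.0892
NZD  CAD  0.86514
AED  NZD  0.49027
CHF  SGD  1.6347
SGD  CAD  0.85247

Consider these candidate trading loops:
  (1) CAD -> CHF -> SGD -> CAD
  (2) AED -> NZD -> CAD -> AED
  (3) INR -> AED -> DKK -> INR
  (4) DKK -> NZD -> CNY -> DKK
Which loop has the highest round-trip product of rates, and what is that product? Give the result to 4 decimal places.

(1) 0.65448 × 1.6347 × 0.85247 = 0.91204
(2) 0.49027 × 0.86514 × 2.2708 = 0.96316
(3) 0.036332 × 2.0892 × 11.261 = 0.85476
(4) 0.21039 × 3.8828 × 1.0307 = 0.84198
Highest is cycle (2) at 0.9632 (≤1, no arbitrage).

0.9632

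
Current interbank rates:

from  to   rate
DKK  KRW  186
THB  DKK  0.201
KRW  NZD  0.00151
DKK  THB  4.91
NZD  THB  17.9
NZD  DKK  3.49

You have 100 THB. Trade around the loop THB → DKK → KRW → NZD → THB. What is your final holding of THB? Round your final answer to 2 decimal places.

100 THB × 0.201 = 20.1 DKK
20.1 DKK × 186 = 3738.6 KRW
3738.6 KRW × 0.00151 = 5.645286 NZD
5.645286 NZD × 17.9 = 101.0506194 THB

101.05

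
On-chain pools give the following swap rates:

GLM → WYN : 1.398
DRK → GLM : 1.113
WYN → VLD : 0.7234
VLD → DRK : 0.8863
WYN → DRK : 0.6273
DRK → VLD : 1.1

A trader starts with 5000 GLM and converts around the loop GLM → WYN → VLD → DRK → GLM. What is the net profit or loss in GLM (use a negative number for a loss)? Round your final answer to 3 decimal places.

-11.941

5000 GLM × 1.398 = 6990 WYN
6990 WYN × 0.7234 = 5056.566 VLD
5056.566 VLD × 0.8863 = 4481.6344458 DRK
4481.6344458 DRK × 1.113 = 4988.0591381754 GLM
Net change: 4988.0591381754 − 5000 = -11.9408618246 GLM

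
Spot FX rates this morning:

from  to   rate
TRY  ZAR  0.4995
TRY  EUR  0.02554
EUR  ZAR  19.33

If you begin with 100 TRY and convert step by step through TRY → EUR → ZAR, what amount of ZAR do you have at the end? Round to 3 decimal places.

49.369

100 TRY × 0.02554 = 2.554 EUR
2.554 EUR × 19.33 = 49.36882 ZAR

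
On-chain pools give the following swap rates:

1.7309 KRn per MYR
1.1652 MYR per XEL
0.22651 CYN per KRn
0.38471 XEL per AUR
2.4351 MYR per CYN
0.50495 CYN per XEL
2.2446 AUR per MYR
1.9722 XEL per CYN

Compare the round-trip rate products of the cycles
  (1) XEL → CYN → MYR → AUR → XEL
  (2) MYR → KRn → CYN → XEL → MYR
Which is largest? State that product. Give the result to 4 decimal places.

1.0618

(1) 0.50495 × 2.4351 × 2.2446 × 0.38471 = 1.06179
(2) 1.7309 × 0.22651 × 1.9722 × 1.1652 = 0.90097
Highest is cycle (1) at 1.0618 (>1, arbitrage).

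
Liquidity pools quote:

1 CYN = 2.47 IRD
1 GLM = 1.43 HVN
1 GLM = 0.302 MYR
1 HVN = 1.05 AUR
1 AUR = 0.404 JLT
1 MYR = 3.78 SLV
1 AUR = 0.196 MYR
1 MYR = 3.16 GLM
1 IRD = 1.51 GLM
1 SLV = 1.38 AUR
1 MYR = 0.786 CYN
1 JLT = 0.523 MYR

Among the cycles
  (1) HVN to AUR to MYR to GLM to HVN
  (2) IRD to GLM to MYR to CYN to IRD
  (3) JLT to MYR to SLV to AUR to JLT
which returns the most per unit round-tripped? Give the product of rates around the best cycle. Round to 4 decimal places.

(1) 1.05 × 0.196 × 3.16 × 1.43 = 0.92997
(2) 1.51 × 0.302 × 0.786 × 2.47 = 0.88533
(3) 0.523 × 3.78 × 1.38 × 0.404 = 1.10218
Highest is cycle (3) at 1.1022 (>1, arbitrage).

1.1022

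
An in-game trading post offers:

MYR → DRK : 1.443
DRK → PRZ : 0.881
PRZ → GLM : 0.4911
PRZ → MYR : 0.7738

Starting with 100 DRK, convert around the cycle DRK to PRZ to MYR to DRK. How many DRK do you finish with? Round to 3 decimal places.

100 DRK × 0.881 = 88.1 PRZ
88.1 PRZ × 0.7738 = 68.17178 MYR
68.17178 MYR × 1.443 = 98.37187854 DRK

98.372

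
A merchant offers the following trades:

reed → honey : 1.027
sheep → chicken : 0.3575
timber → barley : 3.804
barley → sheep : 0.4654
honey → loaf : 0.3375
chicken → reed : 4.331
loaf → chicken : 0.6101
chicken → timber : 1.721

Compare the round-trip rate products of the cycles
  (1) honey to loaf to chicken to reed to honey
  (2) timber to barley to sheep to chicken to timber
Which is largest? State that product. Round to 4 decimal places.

1.0892

(1) 0.3375 × 0.6101 × 4.331 × 1.027 = 0.91587
(2) 3.804 × 0.4654 × 0.3575 × 1.721 = 1.08924
Highest is cycle (2) at 1.0892 (>1, arbitrage).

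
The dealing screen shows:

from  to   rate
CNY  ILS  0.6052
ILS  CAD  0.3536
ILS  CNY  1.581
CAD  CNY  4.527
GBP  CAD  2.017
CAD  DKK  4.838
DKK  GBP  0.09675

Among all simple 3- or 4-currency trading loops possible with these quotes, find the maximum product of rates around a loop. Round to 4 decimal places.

0.9688

ILS→CAD→CNY→ILS: 0.3536 × 4.527 × 0.6052 = 0.96877
CAD→DKK→GBP→CAD: 4.838 × 0.09675 × 2.017 = 0.94411
Maximum is ILS→CAD→CNY→ILS at 0.9688; no arbitrage — every cycle loses value.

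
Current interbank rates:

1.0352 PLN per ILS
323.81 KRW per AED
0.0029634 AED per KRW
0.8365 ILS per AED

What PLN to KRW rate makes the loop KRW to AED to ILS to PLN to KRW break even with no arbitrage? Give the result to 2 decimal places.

Known legs of the cycle: 0.0029634 × 0.8365 × 1.0352 = 0.00256614082032
For no arbitrage the full-cycle product must be 1, so the missing rate is 1 / 0.00256614082032 ≈ 389.6902.

389.69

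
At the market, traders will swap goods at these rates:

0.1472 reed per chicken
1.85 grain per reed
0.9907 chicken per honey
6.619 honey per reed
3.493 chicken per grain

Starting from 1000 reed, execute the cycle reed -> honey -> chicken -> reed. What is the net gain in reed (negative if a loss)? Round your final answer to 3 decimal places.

1000 reed × 6.619 = 6619 honey
6619 honey × 0.9907 = 6557.4433 chicken
6557.4433 chicken × 0.1472 = 965.25565376 reed
Net change: 965.25565376 − 1000 = -34.74434624 reed

-34.744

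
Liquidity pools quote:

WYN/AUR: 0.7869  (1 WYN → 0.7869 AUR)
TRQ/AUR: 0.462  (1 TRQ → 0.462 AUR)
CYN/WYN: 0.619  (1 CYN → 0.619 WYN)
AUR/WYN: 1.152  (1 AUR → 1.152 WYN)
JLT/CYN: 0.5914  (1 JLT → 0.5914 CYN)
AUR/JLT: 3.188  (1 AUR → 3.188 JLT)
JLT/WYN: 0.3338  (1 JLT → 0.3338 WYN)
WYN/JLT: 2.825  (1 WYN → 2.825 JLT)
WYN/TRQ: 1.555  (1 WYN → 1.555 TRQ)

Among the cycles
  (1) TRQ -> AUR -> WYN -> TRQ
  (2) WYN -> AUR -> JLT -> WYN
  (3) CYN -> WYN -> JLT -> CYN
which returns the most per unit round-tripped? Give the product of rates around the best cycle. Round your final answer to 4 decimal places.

(1) 0.462 × 1.152 × 1.555 = 0.82761
(2) 0.7869 × 3.188 × 0.3338 = 0.83738
(3) 0.619 × 2.825 × 0.5914 = 1.03417
Highest is cycle (3) at 1.0342 (>1, arbitrage).

1.0342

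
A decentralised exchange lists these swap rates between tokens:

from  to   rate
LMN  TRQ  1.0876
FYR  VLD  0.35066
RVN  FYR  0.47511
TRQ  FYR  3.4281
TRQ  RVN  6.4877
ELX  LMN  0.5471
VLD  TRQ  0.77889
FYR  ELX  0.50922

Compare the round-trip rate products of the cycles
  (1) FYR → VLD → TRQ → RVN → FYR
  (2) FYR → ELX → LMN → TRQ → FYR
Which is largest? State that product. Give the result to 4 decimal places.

1.0387

(1) 0.35066 × 0.77889 × 6.4877 × 0.47511 = 0.84187
(2) 0.50922 × 0.5471 × 1.0876 × 3.4281 = 1.03871
Highest is cycle (2) at 1.0387 (>1, arbitrage).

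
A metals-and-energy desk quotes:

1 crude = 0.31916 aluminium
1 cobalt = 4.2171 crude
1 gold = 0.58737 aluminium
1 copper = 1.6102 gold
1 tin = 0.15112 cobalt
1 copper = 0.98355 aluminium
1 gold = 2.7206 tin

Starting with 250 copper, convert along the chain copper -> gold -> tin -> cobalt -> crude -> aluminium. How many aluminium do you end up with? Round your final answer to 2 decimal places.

250 copper × 1.6102 = 402.55 gold
402.55 gold × 2.7206 = 1095.17753 tin
1095.17753 tin × 0.15112 = 165.5032283336 cobalt
165.5032283336 cobalt × 4.2171 = 697.94366420562456 crude
697.94366420562456 crude × 0.31916 = 222.7556998678671345696 aluminium

222.76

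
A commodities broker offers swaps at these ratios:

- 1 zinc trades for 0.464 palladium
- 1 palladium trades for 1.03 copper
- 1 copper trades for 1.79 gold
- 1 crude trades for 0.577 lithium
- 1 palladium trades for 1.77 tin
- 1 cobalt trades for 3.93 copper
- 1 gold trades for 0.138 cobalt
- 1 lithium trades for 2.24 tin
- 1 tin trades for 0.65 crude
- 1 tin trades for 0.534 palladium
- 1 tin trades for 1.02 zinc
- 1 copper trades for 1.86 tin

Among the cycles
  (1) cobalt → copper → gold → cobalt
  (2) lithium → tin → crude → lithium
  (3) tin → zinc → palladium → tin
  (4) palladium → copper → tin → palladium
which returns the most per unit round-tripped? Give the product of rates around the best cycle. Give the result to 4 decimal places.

1.0230

(1) 3.93 × 1.79 × 0.138 = 0.97079
(2) 2.24 × 0.65 × 0.577 = 0.84011
(3) 1.02 × 0.464 × 1.77 = 0.83771
(4) 1.03 × 1.86 × 0.534 = 1.02304
Highest is cycle (4) at 1.0230 (>1, arbitrage).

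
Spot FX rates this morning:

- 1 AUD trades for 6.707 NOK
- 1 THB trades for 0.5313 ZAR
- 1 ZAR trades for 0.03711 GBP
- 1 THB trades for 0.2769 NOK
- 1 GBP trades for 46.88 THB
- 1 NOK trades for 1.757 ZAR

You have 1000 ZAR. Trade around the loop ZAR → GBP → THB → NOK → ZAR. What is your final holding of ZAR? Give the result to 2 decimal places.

846.40

1000 ZAR × 0.03711 = 37.11 GBP
37.11 GBP × 46.88 = 1739.7168 THB
1739.7168 THB × 0.2769 = 481.72758192 NOK
481.72758192 NOK × 1.757 = 846.39536143344 ZAR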